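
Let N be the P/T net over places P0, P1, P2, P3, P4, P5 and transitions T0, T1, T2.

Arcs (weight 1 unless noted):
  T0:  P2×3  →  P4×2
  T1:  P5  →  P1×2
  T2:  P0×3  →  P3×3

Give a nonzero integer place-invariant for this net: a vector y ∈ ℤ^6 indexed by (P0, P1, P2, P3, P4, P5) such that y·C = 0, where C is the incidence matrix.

y = (P0:1, P1:0, P2:0, P3:1, P4:0, P5:0)

Incidence matrix C (rows=places, cols=transitions):
       T0   T1   T2
   P0   0    0   -3
   P1   0    2    0
   P2  -3    0    0
   P3   0    0    3
   P4   2    0    0
   P5   0   -1    0

Candidate y = [1, 0, 0, 1, 0, 0]; check y·C column-wise:
  col T0: 1·0 + 0·-3 + 1·0 + 0·2 = 0
  col T1: 1·0 + 0·2 + 1·0 + 0·-1 = 0
  col T2: 1·-3 + 1·3 = 0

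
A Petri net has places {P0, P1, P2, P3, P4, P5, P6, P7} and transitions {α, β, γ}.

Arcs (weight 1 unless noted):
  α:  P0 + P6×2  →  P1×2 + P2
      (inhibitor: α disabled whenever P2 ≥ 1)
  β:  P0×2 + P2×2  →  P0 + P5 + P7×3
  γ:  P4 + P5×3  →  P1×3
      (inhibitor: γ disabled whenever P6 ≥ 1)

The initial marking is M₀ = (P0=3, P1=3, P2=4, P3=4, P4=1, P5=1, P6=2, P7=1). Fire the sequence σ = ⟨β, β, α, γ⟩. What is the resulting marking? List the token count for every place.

step 1: fire β:  (P0=3, P1=3, P2=4, P3=4, P4=1, P5=1, P6=2, P7=1) → (P0=2, P1=3, P2=2, P3=4, P4=1, P5=2, P6=2, P7=4)
step 2: fire β:  (P0=2, P1=3, P2=2, P3=4, P4=1, P5=2, P6=2, P7=4) → (P0=1, P1=3, P2=0, P3=4, P4=1, P5=3, P6=2, P7=7)
step 3: fire α:  (P0=1, P1=3, P2=0, P3=4, P4=1, P5=3, P6=2, P7=7) → (P0=0, P1=5, P2=1, P3=4, P4=1, P5=3, P6=0, P7=7)
step 4: fire γ:  (P0=0, P1=5, P2=1, P3=4, P4=1, P5=3, P6=0, P7=7) → (P0=0, P1=8, P2=1, P3=4, P4=0, P5=0, P6=0, P7=7)

(P0=0, P1=8, P2=1, P3=4, P4=0, P5=0, P6=0, P7=7)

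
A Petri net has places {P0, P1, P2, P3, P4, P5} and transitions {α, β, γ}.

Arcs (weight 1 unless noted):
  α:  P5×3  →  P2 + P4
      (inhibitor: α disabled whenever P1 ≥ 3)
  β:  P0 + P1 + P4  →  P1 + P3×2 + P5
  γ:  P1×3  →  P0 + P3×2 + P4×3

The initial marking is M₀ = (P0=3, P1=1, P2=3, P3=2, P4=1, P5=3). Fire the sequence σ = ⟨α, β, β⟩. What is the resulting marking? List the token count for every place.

(P0=1, P1=1, P2=4, P3=6, P4=0, P5=2)

step 1: fire α:  (P0=3, P1=1, P2=3, P3=2, P4=1, P5=3) → (P0=3, P1=1, P2=4, P3=2, P4=2, P5=0)
step 2: fire β:  (P0=3, P1=1, P2=4, P3=2, P4=2, P5=0) → (P0=2, P1=1, P2=4, P3=4, P4=1, P5=1)
step 3: fire β:  (P0=2, P1=1, P2=4, P3=4, P4=1, P5=1) → (P0=1, P1=1, P2=4, P3=6, P4=0, P5=2)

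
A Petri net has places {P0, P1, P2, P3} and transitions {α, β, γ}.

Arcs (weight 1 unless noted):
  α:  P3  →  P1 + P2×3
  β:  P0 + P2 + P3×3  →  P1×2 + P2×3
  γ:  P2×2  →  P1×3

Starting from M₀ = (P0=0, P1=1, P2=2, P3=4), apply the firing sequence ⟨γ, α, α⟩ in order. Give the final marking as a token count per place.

step 1: fire γ:  (P0=0, P1=1, P2=2, P3=4) → (P0=0, P1=4, P2=0, P3=4)
step 2: fire α:  (P0=0, P1=4, P2=0, P3=4) → (P0=0, P1=5, P2=3, P3=3)
step 3: fire α:  (P0=0, P1=5, P2=3, P3=3) → (P0=0, P1=6, P2=6, P3=2)

(P0=0, P1=6, P2=6, P3=2)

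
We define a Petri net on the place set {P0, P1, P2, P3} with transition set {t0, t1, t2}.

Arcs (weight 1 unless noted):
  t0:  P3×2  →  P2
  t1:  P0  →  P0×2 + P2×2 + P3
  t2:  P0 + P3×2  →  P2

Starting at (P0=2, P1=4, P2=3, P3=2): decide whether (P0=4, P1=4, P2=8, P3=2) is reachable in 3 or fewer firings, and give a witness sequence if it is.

step 1: fire t0:  (P0=2, P1=4, P2=3, P3=2) → (P0=2, P1=4, P2=4, P3=0)
step 2: fire t1:  (P0=2, P1=4, P2=4, P3=0) → (P0=3, P1=4, P2=6, P3=1)
step 3: fire t1:  (P0=3, P1=4, P2=6, P3=1) → (P0=4, P1=4, P2=8, P3=2)

YES — reachable via ⟨t0, t1, t1⟩ (3 firings)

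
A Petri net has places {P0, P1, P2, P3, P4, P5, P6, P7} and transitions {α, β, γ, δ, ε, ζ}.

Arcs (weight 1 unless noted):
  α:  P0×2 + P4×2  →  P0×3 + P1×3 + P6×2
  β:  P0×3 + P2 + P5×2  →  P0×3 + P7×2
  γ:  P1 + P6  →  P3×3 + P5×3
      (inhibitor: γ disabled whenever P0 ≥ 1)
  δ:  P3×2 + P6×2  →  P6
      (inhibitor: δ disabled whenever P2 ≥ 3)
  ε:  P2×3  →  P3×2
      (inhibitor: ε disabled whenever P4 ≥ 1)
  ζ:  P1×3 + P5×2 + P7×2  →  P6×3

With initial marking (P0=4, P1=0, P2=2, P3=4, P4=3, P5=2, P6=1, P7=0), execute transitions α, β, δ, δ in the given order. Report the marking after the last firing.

(P0=5, P1=3, P2=1, P3=0, P4=1, P5=0, P6=1, P7=2)

step 1: fire α:  (P0=4, P1=0, P2=2, P3=4, P4=3, P5=2, P6=1, P7=0) → (P0=5, P1=3, P2=2, P3=4, P4=1, P5=2, P6=3, P7=0)
step 2: fire β:  (P0=5, P1=3, P2=2, P3=4, P4=1, P5=2, P6=3, P7=0) → (P0=5, P1=3, P2=1, P3=4, P4=1, P5=0, P6=3, P7=2)
step 3: fire δ:  (P0=5, P1=3, P2=1, P3=4, P4=1, P5=0, P6=3, P7=2) → (P0=5, P1=3, P2=1, P3=2, P4=1, P5=0, P6=2, P7=2)
step 4: fire δ:  (P0=5, P1=3, P2=1, P3=2, P4=1, P5=0, P6=2, P7=2) → (P0=5, P1=3, P2=1, P3=0, P4=1, P5=0, P6=1, P7=2)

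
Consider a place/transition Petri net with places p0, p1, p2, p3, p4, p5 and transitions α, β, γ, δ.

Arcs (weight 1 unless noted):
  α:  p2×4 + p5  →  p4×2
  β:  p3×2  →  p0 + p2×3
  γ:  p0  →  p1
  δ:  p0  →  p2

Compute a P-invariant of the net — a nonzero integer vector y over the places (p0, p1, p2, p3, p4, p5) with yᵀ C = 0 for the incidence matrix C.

Incidence matrix C (rows=places, cols=transitions):
        α    β    γ    δ
   p0   0    1   -1   -1
   p1   0    0    1    0
   p2  -4    3    0    1
   p3   0   -2    0    0
   p4   2    0    0    0
   p5  -1    0    0    0

Candidate y = [1, 1, 1, 2, 2, 0]; check y·C column-wise:
  col α: 1·0 + 1·0 + 1·-4 + 2·0 + 2·2 + 0·-1 = 0
  col β: 1·1 + 1·0 + 1·3 + 2·-2 + 2·0 = 0
  col γ: 1·-1 + 1·1 + 1·0 + 2·0 + 2·0 = 0
  col δ: 1·-1 + 1·0 + 1·1 + 2·0 + 2·0 = 0

y = (p0:1, p1:1, p2:1, p3:2, p4:2, p5:0)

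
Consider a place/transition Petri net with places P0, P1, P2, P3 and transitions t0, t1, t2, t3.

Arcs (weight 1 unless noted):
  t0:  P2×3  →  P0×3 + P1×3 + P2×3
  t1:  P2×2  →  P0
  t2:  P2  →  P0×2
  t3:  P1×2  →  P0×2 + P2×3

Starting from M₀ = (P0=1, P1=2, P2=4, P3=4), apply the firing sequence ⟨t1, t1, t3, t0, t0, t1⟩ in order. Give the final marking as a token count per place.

step 1: fire t1:  (P0=1, P1=2, P2=4, P3=4) → (P0=2, P1=2, P2=2, P3=4)
step 2: fire t1:  (P0=2, P1=2, P2=2, P3=4) → (P0=3, P1=2, P2=0, P3=4)
step 3: fire t3:  (P0=3, P1=2, P2=0, P3=4) → (P0=5, P1=0, P2=3, P3=4)
step 4: fire t0:  (P0=5, P1=0, P2=3, P3=4) → (P0=8, P1=3, P2=3, P3=4)
step 5: fire t0:  (P0=8, P1=3, P2=3, P3=4) → (P0=11, P1=6, P2=3, P3=4)
step 6: fire t1:  (P0=11, P1=6, P2=3, P3=4) → (P0=12, P1=6, P2=1, P3=4)

(P0=12, P1=6, P2=1, P3=4)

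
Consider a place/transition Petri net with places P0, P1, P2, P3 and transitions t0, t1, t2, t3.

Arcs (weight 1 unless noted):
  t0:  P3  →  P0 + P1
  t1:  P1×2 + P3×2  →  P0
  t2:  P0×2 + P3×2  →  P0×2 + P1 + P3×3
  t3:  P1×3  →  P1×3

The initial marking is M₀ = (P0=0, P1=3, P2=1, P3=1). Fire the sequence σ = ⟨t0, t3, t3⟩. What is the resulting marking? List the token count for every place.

step 1: fire t0:  (P0=0, P1=3, P2=1, P3=1) → (P0=1, P1=4, P2=1, P3=0)
step 2: fire t3:  (P0=1, P1=4, P2=1, P3=0) → (P0=1, P1=4, P2=1, P3=0)
step 3: fire t3:  (P0=1, P1=4, P2=1, P3=0) → (P0=1, P1=4, P2=1, P3=0)

(P0=1, P1=4, P2=1, P3=0)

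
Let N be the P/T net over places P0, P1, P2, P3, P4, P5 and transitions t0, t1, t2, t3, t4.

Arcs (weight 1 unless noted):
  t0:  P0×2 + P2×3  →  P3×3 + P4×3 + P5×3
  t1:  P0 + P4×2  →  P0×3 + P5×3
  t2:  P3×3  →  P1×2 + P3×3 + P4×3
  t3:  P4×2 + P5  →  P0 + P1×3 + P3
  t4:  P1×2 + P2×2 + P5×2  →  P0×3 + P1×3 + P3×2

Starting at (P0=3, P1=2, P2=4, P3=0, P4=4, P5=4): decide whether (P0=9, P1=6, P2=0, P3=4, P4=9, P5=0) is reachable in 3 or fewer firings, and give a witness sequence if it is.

NO — not reachable within 3 firings

depth 0: 1 marking
depth 1: 5 markings reached so far
depth 2: 14 markings reached so far
depth 3: 26 markings reached so far
target is not among the 26 markings reachable within 3 steps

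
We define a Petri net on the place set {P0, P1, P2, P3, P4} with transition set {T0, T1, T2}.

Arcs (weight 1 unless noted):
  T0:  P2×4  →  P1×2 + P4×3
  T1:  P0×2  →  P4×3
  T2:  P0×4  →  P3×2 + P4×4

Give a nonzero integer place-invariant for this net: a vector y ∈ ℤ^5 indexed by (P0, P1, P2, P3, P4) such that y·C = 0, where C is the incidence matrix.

y = (P0:0, P1:2, P2:1, P3:0, P4:0)

Incidence matrix C (rows=places, cols=transitions):
       T0   T1   T2
   P0   0   -2   -4
   P1   2    0    0
   P2  -4    0    0
   P3   0    0    2
   P4   3    3    4

Candidate y = [0, 2, 1, 0, 0]; check y·C column-wise:
  col T0: 2·2 + 1·-4 + 0·3 = 0
  col T1: 0·-2 + 2·0 + 1·0 + 0·3 = 0
  col T2: 0·-4 + 2·0 + 1·0 + 0·2 + 0·4 = 0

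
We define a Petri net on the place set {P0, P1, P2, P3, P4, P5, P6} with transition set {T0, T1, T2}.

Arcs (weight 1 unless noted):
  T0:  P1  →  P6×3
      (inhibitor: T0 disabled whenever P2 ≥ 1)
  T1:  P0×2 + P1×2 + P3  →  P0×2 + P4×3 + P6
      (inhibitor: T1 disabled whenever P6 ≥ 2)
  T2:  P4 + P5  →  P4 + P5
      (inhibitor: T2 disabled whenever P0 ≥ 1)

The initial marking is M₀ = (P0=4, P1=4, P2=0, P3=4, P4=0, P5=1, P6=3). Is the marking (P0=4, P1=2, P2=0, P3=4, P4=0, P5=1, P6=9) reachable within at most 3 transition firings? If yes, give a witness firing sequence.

step 1: fire T0:  (P0=4, P1=4, P2=0, P3=4, P4=0, P5=1, P6=3) → (P0=4, P1=3, P2=0, P3=4, P4=0, P5=1, P6=6)
step 2: fire T0:  (P0=4, P1=3, P2=0, P3=4, P4=0, P5=1, P6=6) → (P0=4, P1=2, P2=0, P3=4, P4=0, P5=1, P6=9)

YES — reachable via ⟨T0, T0⟩ (2 firings)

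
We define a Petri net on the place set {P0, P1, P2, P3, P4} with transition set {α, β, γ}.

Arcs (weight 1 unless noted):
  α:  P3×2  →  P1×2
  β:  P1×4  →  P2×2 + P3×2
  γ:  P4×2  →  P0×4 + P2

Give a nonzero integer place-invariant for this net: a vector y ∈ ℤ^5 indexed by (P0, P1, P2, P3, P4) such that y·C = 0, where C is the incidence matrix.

Incidence matrix C (rows=places, cols=transitions):
        α    β    γ
   P0   0    0    4
   P1   2   -4    0
   P2   0    2    1
   P3  -2    2    0
   P4   0    0   -2

Candidate y = [1, -4, -4, -4, 0]; check y·C column-wise:
  col α: 1·0 + -4·2 + -4·0 + -4·-2 = 0
  col β: 1·0 + -4·-4 + -4·2 + -4·2 = 0
  col γ: 1·4 + -4·0 + -4·1 + -4·0 + 0·-2 = 0

y = (P0:1, P1:-4, P2:-4, P3:-4, P4:0)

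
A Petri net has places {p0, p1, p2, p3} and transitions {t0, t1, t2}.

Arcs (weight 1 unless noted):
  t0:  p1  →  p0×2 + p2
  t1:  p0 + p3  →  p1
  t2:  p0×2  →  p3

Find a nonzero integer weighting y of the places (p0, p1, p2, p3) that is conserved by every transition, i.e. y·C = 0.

Incidence matrix C (rows=places, cols=transitions):
       t0   t1   t2
   p0   2   -1   -2
   p1  -1    1    0
   p2   1    0    0
   p3   0   -1    1

Candidate y = [1, 3, 1, 2]; check y·C column-wise:
  col t0: 1·2 + 3·-1 + 1·1 + 2·0 = 0
  col t1: 1·-1 + 3·1 + 1·0 + 2·-1 = 0
  col t2: 1·-2 + 3·0 + 1·0 + 2·1 = 0

y = (p0:1, p1:3, p2:1, p3:2)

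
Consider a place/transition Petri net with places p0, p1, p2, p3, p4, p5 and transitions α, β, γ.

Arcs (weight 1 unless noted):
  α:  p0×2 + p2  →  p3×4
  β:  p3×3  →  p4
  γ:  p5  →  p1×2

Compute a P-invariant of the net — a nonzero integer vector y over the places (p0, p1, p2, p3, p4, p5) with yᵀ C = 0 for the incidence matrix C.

Incidence matrix C (rows=places, cols=transitions):
        α    β    γ
   p0  -2    0    0
   p1   0    0    2
   p2  -1    0    0
   p3   4   -3    0
   p4   0    1    0
   p5   0    0   -1

Candidate y = [1, 0, -2, 0, 0, 0]; check y·C column-wise:
  col α: 1·-2 + -2·-1 + 0·4 = 0
  col β: 1·0 + -2·0 + 0·-3 + 0·1 = 0
  col γ: 1·0 + 0·2 + -2·0 + 0·-1 = 0

y = (p0:1, p1:0, p2:-2, p3:0, p4:0, p5:0)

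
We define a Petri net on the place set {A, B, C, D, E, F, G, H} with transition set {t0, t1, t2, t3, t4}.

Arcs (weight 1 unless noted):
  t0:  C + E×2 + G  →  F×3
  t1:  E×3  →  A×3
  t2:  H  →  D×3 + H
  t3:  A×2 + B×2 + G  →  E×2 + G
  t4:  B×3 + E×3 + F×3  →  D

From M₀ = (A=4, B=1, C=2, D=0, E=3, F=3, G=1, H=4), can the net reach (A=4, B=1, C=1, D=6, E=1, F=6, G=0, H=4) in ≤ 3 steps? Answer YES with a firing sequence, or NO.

YES — reachable via ⟨t0, t2, t2⟩ (3 firings)

step 1: fire t0:  (A=4, B=1, C=2, D=0, E=3, F=3, G=1, H=4) → (A=4, B=1, C=1, D=0, E=1, F=6, G=0, H=4)
step 2: fire t2:  (A=4, B=1, C=1, D=0, E=1, F=6, G=0, H=4) → (A=4, B=1, C=1, D=3, E=1, F=6, G=0, H=4)
step 3: fire t2:  (A=4, B=1, C=1, D=3, E=1, F=6, G=0, H=4) → (A=4, B=1, C=1, D=6, E=1, F=6, G=0, H=4)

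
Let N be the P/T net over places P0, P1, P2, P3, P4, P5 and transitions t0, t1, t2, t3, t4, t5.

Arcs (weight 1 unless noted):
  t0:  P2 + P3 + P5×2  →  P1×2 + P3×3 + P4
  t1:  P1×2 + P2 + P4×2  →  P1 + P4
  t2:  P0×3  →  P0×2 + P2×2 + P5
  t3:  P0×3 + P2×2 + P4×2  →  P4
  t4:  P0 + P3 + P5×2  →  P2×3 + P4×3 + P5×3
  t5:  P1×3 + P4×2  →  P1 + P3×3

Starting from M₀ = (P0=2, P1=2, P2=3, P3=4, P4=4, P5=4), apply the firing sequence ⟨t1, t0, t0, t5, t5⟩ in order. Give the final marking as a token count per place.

(P0=2, P1=1, P2=0, P3=14, P4=1, P5=0)

step 1: fire t1:  (P0=2, P1=2, P2=3, P3=4, P4=4, P5=4) → (P0=2, P1=1, P2=2, P3=4, P4=3, P5=4)
step 2: fire t0:  (P0=2, P1=1, P2=2, P3=4, P4=3, P5=4) → (P0=2, P1=3, P2=1, P3=6, P4=4, P5=2)
step 3: fire t0:  (P0=2, P1=3, P2=1, P3=6, P4=4, P5=2) → (P0=2, P1=5, P2=0, P3=8, P4=5, P5=0)
step 4: fire t5:  (P0=2, P1=5, P2=0, P3=8, P4=5, P5=0) → (P0=2, P1=3, P2=0, P3=11, P4=3, P5=0)
step 5: fire t5:  (P0=2, P1=3, P2=0, P3=11, P4=3, P5=0) → (P0=2, P1=1, P2=0, P3=14, P4=1, P5=0)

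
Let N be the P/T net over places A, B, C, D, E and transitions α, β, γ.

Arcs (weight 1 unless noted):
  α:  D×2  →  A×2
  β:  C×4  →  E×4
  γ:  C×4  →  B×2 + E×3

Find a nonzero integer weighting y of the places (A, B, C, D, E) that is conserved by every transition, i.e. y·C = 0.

Incidence matrix C (rows=places, cols=transitions):
        α    β    γ
    A   2    0    0
    B   0    0    2
    C   0   -4   -4
    D  -2    0    0
    E   0    4    3

Candidate y = [1, 0, 0, 1, 0]; check y·C column-wise:
  col α: 1·2 + 1·-2 = 0
  col β: 1·0 + 0·-4 + 1·0 + 0·4 = 0
  col γ: 1·0 + 0·2 + 0·-4 + 1·0 + 0·3 = 0

y = (A:1, B:0, C:0, D:1, E:0)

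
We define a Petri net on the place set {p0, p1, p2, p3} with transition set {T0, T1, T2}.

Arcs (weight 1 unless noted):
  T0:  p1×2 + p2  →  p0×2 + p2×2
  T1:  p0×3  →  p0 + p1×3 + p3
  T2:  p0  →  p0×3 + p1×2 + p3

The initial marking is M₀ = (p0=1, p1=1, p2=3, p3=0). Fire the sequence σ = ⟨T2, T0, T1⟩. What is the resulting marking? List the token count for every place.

step 1: fire T2:  (p0=1, p1=1, p2=3, p3=0) → (p0=3, p1=3, p2=3, p3=1)
step 2: fire T0:  (p0=3, p1=3, p2=3, p3=1) → (p0=5, p1=1, p2=4, p3=1)
step 3: fire T1:  (p0=5, p1=1, p2=4, p3=1) → (p0=3, p1=4, p2=4, p3=2)

(p0=3, p1=4, p2=4, p3=2)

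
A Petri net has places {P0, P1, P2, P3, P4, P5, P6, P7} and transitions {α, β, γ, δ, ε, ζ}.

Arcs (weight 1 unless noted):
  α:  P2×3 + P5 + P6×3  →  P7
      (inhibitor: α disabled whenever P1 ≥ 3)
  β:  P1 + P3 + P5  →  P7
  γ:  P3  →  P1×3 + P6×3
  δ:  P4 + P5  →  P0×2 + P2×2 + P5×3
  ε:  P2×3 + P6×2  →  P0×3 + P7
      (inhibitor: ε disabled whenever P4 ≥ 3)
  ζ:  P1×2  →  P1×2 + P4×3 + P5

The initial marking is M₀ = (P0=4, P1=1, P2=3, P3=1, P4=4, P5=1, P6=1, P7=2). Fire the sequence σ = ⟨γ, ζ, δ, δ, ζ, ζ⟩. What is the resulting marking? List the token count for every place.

(P0=8, P1=4, P2=7, P3=0, P4=11, P5=8, P6=4, P7=2)

step 1: fire γ:  (P0=4, P1=1, P2=3, P3=1, P4=4, P5=1, P6=1, P7=2) → (P0=4, P1=4, P2=3, P3=0, P4=4, P5=1, P6=4, P7=2)
step 2: fire ζ:  (P0=4, P1=4, P2=3, P3=0, P4=4, P5=1, P6=4, P7=2) → (P0=4, P1=4, P2=3, P3=0, P4=7, P5=2, P6=4, P7=2)
step 3: fire δ:  (P0=4, P1=4, P2=3, P3=0, P4=7, P5=2, P6=4, P7=2) → (P0=6, P1=4, P2=5, P3=0, P4=6, P5=4, P6=4, P7=2)
step 4: fire δ:  (P0=6, P1=4, P2=5, P3=0, P4=6, P5=4, P6=4, P7=2) → (P0=8, P1=4, P2=7, P3=0, P4=5, P5=6, P6=4, P7=2)
step 5: fire ζ:  (P0=8, P1=4, P2=7, P3=0, P4=5, P5=6, P6=4, P7=2) → (P0=8, P1=4, P2=7, P3=0, P4=8, P5=7, P6=4, P7=2)
step 6: fire ζ:  (P0=8, P1=4, P2=7, P3=0, P4=8, P5=7, P6=4, P7=2) → (P0=8, P1=4, P2=7, P3=0, P4=11, P5=8, P6=4, P7=2)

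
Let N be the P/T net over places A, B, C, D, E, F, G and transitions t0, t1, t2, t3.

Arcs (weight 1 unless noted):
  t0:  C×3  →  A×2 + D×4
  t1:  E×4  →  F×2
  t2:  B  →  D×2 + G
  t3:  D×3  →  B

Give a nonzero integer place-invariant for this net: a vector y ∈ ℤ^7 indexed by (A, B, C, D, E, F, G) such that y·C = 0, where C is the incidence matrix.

Incidence matrix C (rows=places, cols=transitions):
       t0   t1   t2   t3
    A   2    0    0    0
    B   0    0   -1    1
    C  -3    0    0    0
    D   4    0    2   -3
    E   0   -4    0    0
    F   0    2    0    0
    G   0    0    1    0

Candidate y = [3, 0, 2, 0, 0, 0, 0]; check y·C column-wise:
  col t0: 3·2 + 2·-3 + 0·4 = 0
  col t1: 3·0 + 2·0 + 0·-4 + 0·2 = 0
  col t2: 3·0 + 0·-1 + 2·0 + 0·2 + 0·1 = 0
  col t3: 3·0 + 0·1 + 2·0 + 0·-3 = 0

y = (A:3, B:0, C:2, D:0, E:0, F:0, G:0)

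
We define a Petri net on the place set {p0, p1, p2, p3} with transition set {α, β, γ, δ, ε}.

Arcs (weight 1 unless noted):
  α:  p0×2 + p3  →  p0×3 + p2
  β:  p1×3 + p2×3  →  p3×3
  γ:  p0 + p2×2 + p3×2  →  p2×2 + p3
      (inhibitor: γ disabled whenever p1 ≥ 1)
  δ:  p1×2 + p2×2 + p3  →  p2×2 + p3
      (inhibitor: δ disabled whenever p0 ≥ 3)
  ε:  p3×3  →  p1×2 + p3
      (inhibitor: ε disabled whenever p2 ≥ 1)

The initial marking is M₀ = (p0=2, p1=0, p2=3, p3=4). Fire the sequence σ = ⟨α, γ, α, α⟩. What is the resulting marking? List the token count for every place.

(p0=4, p1=0, p2=6, p3=0)

step 1: fire α:  (p0=2, p1=0, p2=3, p3=4) → (p0=3, p1=0, p2=4, p3=3)
step 2: fire γ:  (p0=3, p1=0, p2=4, p3=3) → (p0=2, p1=0, p2=4, p3=2)
step 3: fire α:  (p0=2, p1=0, p2=4, p3=2) → (p0=3, p1=0, p2=5, p3=1)
step 4: fire α:  (p0=3, p1=0, p2=5, p3=1) → (p0=4, p1=0, p2=6, p3=0)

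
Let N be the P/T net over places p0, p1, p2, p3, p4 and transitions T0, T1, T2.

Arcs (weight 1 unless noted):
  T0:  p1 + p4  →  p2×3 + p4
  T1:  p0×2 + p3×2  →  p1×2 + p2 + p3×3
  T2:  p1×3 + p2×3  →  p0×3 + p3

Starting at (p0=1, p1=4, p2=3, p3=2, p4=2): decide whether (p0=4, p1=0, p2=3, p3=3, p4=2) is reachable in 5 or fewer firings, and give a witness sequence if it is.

step 1: fire T0:  (p0=1, p1=4, p2=3, p3=2, p4=2) → (p0=1, p1=3, p2=6, p3=2, p4=2)
step 2: fire T2:  (p0=1, p1=3, p2=6, p3=2, p4=2) → (p0=4, p1=0, p2=3, p3=3, p4=2)

YES — reachable via ⟨T0, T2⟩ (2 firings)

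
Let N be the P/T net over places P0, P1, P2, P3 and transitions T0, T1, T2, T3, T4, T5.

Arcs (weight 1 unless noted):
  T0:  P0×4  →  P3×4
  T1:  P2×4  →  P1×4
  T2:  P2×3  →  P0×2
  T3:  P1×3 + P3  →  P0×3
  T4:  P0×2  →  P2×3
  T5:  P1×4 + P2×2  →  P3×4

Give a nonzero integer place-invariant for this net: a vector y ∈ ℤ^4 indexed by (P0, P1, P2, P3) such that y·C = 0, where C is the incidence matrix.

y = (P0:3, P1:2, P2:2, P3:3)

Incidence matrix C (rows=places, cols=transitions):
       T0   T1   T2   T3   T4   T5
   P0  -4    0    2    3   -2    0
   P1   0    4    0   -3    0   -4
   P2   0   -4   -3    0    3   -2
   P3   4    0    0   -1    0    4

Candidate y = [3, 2, 2, 3]; check y·C column-wise:
  col T0: 3·-4 + 2·0 + 2·0 + 3·4 = 0
  col T1: 3·0 + 2·4 + 2·-4 + 3·0 = 0
  col T2: 3·2 + 2·0 + 2·-3 + 3·0 = 0
  col T3: 3·3 + 2·-3 + 2·0 + 3·-1 = 0
  col T4: 3·-2 + 2·0 + 2·3 + 3·0 = 0
  col T5: 3·0 + 2·-4 + 2·-2 + 3·4 = 0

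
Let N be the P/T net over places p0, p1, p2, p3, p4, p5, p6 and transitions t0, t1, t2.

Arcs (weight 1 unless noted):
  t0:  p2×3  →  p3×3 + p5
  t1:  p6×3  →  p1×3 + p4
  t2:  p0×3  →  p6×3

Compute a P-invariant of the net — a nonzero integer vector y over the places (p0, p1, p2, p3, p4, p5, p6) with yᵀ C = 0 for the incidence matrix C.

y = (p0:0, p1:0, p2:1, p3:1, p4:0, p5:0, p6:0)

Incidence matrix C (rows=places, cols=transitions):
       t0   t1   t2
   p0   0    0   -3
   p1   0    3    0
   p2  -3    0    0
   p3   3    0    0
   p4   0    1    0
   p5   1    0    0
   p6   0   -3    3

Candidate y = [0, 0, 1, 1, 0, 0, 0]; check y·C column-wise:
  col t0: 1·-3 + 1·3 + 0·1 = 0
  col t1: 0·3 + 1·0 + 1·0 + 0·1 + 0·-3 = 0
  col t2: 0·-3 + 1·0 + 1·0 + 0·3 = 0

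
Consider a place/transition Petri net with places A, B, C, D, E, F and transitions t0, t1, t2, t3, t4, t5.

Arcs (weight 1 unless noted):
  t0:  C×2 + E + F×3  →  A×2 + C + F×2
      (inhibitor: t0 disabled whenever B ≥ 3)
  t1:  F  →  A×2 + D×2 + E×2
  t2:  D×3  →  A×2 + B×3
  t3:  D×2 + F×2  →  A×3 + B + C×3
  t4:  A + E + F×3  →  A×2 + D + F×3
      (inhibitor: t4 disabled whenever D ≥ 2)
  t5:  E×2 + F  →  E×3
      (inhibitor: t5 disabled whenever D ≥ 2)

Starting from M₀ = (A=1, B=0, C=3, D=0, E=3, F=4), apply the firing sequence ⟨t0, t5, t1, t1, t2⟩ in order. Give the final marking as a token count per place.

step 1: fire t0:  (A=1, B=0, C=3, D=0, E=3, F=4) → (A=3, B=0, C=2, D=0, E=2, F=3)
step 2: fire t5:  (A=3, B=0, C=2, D=0, E=2, F=3) → (A=3, B=0, C=2, D=0, E=3, F=2)
step 3: fire t1:  (A=3, B=0, C=2, D=0, E=3, F=2) → (A=5, B=0, C=2, D=2, E=5, F=1)
step 4: fire t1:  (A=5, B=0, C=2, D=2, E=5, F=1) → (A=7, B=0, C=2, D=4, E=7, F=0)
step 5: fire t2:  (A=7, B=0, C=2, D=4, E=7, F=0) → (A=9, B=3, C=2, D=1, E=7, F=0)

(A=9, B=3, C=2, D=1, E=7, F=0)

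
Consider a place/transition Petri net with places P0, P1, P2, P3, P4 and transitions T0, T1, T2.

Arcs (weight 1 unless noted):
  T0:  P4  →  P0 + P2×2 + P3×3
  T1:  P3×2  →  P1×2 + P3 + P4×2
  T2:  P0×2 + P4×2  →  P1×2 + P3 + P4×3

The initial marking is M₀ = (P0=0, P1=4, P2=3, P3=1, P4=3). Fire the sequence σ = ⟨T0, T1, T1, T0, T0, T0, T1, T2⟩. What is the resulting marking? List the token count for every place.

(P0=2, P1=12, P2=11, P3=11, P4=6)

step 1: fire T0:  (P0=0, P1=4, P2=3, P3=1, P4=3) → (P0=1, P1=4, P2=5, P3=4, P4=2)
step 2: fire T1:  (P0=1, P1=4, P2=5, P3=4, P4=2) → (P0=1, P1=6, P2=5, P3=3, P4=4)
step 3: fire T1:  (P0=1, P1=6, P2=5, P3=3, P4=4) → (P0=1, P1=8, P2=5, P3=2, P4=6)
step 4: fire T0:  (P0=1, P1=8, P2=5, P3=2, P4=6) → (P0=2, P1=8, P2=7, P3=5, P4=5)
step 5: fire T0:  (P0=2, P1=8, P2=7, P3=5, P4=5) → (P0=3, P1=8, P2=9, P3=8, P4=4)
step 6: fire T0:  (P0=3, P1=8, P2=9, P3=8, P4=4) → (P0=4, P1=8, P2=11, P3=11, P4=3)
step 7: fire T1:  (P0=4, P1=8, P2=11, P3=11, P4=3) → (P0=4, P1=10, P2=11, P3=10, P4=5)
step 8: fire T2:  (P0=4, P1=10, P2=11, P3=10, P4=5) → (P0=2, P1=12, P2=11, P3=11, P4=6)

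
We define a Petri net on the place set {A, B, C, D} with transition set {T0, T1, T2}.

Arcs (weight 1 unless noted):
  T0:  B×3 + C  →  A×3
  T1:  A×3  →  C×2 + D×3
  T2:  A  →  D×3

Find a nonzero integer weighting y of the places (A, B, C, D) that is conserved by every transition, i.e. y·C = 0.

y = (A:3, B:2, C:3, D:1)

Incidence matrix C (rows=places, cols=transitions):
       T0   T1   T2
    A   3   -3   -1
    B  -3    0    0
    C  -1    2    0
    D   0    3    3

Candidate y = [3, 2, 3, 1]; check y·C column-wise:
  col T0: 3·3 + 2·-3 + 3·-1 + 1·0 = 0
  col T1: 3·-3 + 2·0 + 3·2 + 1·3 = 0
  col T2: 3·-1 + 2·0 + 3·0 + 1·3 = 0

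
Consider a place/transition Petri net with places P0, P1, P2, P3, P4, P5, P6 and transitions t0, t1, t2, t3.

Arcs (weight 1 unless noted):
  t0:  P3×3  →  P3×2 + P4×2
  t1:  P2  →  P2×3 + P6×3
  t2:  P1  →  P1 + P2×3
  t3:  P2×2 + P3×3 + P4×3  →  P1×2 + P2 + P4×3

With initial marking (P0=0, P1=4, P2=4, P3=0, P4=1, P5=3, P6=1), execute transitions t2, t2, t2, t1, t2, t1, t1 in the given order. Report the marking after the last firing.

step 1: fire t2:  (P0=0, P1=4, P2=4, P3=0, P4=1, P5=3, P6=1) → (P0=0, P1=4, P2=7, P3=0, P4=1, P5=3, P6=1)
step 2: fire t2:  (P0=0, P1=4, P2=7, P3=0, P4=1, P5=3, P6=1) → (P0=0, P1=4, P2=10, P3=0, P4=1, P5=3, P6=1)
step 3: fire t2:  (P0=0, P1=4, P2=10, P3=0, P4=1, P5=3, P6=1) → (P0=0, P1=4, P2=13, P3=0, P4=1, P5=3, P6=1)
step 4: fire t1:  (P0=0, P1=4, P2=13, P3=0, P4=1, P5=3, P6=1) → (P0=0, P1=4, P2=15, P3=0, P4=1, P5=3, P6=4)
step 5: fire t2:  (P0=0, P1=4, P2=15, P3=0, P4=1, P5=3, P6=4) → (P0=0, P1=4, P2=18, P3=0, P4=1, P5=3, P6=4)
step 6: fire t1:  (P0=0, P1=4, P2=18, P3=0, P4=1, P5=3, P6=4) → (P0=0, P1=4, P2=20, P3=0, P4=1, P5=3, P6=7)
step 7: fire t1:  (P0=0, P1=4, P2=20, P3=0, P4=1, P5=3, P6=7) → (P0=0, P1=4, P2=22, P3=0, P4=1, P5=3, P6=10)

(P0=0, P1=4, P2=22, P3=0, P4=1, P5=3, P6=10)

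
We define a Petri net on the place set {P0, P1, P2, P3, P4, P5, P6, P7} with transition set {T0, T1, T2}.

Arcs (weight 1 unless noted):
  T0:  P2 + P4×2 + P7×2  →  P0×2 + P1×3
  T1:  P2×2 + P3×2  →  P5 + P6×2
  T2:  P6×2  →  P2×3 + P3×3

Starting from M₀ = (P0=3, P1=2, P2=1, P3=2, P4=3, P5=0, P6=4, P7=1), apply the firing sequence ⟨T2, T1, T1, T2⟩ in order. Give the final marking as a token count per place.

(P0=3, P1=2, P2=3, P3=4, P4=3, P5=2, P6=4, P7=1)

step 1: fire T2:  (P0=3, P1=2, P2=1, P3=2, P4=3, P5=0, P6=4, P7=1) → (P0=3, P1=2, P2=4, P3=5, P4=3, P5=0, P6=2, P7=1)
step 2: fire T1:  (P0=3, P1=2, P2=4, P3=5, P4=3, P5=0, P6=2, P7=1) → (P0=3, P1=2, P2=2, P3=3, P4=3, P5=1, P6=4, P7=1)
step 3: fire T1:  (P0=3, P1=2, P2=2, P3=3, P4=3, P5=1, P6=4, P7=1) → (P0=3, P1=2, P2=0, P3=1, P4=3, P5=2, P6=6, P7=1)
step 4: fire T2:  (P0=3, P1=2, P2=0, P3=1, P4=3, P5=2, P6=6, P7=1) → (P0=3, P1=2, P2=3, P3=4, P4=3, P5=2, P6=4, P7=1)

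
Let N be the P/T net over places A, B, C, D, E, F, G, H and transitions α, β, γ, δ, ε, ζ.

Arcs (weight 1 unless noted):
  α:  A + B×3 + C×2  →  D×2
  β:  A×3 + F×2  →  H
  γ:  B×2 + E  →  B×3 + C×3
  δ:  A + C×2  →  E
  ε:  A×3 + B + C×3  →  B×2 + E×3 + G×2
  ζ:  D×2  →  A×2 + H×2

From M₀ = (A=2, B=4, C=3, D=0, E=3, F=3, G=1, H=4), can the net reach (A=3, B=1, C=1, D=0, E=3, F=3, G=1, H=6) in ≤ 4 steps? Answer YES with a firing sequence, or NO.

YES — reachable via ⟨α, ζ⟩ (2 firings)

step 1: fire α:  (A=2, B=4, C=3, D=0, E=3, F=3, G=1, H=4) → (A=1, B=1, C=1, D=2, E=3, F=3, G=1, H=4)
step 2: fire ζ:  (A=1, B=1, C=1, D=2, E=3, F=3, G=1, H=4) → (A=3, B=1, C=1, D=0, E=3, F=3, G=1, H=6)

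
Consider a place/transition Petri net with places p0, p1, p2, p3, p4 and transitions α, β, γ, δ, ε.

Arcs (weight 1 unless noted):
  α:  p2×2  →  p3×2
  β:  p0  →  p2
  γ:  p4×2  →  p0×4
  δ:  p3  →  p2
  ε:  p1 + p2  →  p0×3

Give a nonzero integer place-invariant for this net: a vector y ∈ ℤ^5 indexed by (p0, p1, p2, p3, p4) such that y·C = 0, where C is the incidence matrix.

Incidence matrix C (rows=places, cols=transitions):
        α    β    γ    δ    ε
   p0   0   -1    4    0    3
   p1   0    0    0    0   -1
   p2  -2    1    0    1   -1
   p3   2    0    0   -1    0
   p4   0    0   -2    0    0

Candidate y = [1, 2, 1, 1, 2]; check y·C column-wise:
  col α: 1·0 + 2·0 + 1·-2 + 1·2 + 2·0 = 0
  col β: 1·-1 + 2·0 + 1·1 + 1·0 + 2·0 = 0
  col γ: 1·4 + 2·0 + 1·0 + 1·0 + 2·-2 = 0
  col δ: 1·0 + 2·0 + 1·1 + 1·-1 + 2·0 = 0
  col ε: 1·3 + 2·-1 + 1·-1 + 1·0 + 2·0 = 0

y = (p0:1, p1:2, p2:1, p3:1, p4:2)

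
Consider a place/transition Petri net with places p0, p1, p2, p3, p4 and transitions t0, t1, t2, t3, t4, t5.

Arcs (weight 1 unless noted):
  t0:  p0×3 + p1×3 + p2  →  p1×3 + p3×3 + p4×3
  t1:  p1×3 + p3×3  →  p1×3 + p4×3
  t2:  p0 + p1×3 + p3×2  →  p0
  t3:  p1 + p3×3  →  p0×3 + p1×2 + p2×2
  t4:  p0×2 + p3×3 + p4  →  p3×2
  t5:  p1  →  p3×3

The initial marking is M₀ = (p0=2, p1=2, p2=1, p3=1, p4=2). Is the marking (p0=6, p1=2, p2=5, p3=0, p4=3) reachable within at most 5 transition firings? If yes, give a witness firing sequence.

depth 0: 1 marking
depth 1: 2 markings reached so far
depth 2: 5 markings reached so far
depth 3: 8 markings reached so far
depth 4: 11 markings reached so far
depth 5: 15 markings reached so far
target is not among the 15 markings reachable within 5 steps

NO — not reachable within 5 firings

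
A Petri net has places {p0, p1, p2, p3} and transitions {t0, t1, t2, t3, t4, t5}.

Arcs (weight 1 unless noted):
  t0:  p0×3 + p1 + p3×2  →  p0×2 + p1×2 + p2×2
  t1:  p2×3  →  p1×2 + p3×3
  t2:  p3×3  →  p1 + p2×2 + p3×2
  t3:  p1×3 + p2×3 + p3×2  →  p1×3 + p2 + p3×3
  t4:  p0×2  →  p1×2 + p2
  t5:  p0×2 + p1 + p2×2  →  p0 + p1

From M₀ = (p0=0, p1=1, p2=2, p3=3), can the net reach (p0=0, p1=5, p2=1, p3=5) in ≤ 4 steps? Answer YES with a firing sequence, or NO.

YES — reachable via ⟨t2, t1, t2, t3⟩ (4 firings)

step 1: fire t2:  (p0=0, p1=1, p2=2, p3=3) → (p0=0, p1=2, p2=4, p3=2)
step 2: fire t1:  (p0=0, p1=2, p2=4, p3=2) → (p0=0, p1=4, p2=1, p3=5)
step 3: fire t2:  (p0=0, p1=4, p2=1, p3=5) → (p0=0, p1=5, p2=3, p3=4)
step 4: fire t3:  (p0=0, p1=5, p2=3, p3=4) → (p0=0, p1=5, p2=1, p3=5)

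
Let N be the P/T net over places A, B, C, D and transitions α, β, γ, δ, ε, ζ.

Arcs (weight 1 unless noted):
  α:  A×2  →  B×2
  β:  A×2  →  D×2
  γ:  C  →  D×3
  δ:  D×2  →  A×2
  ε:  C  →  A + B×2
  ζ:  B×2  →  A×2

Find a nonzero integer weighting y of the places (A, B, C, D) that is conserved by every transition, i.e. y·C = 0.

y = (A:1, B:1, C:3, D:1)

Incidence matrix C (rows=places, cols=transitions):
        α    β    γ    δ    ε    ζ
    A  -2   -2    0    2    1    2
    B   2    0    0    0    2   -2
    C   0    0   -1    0   -1    0
    D   0    2    3   -2    0    0

Candidate y = [1, 1, 3, 1]; check y·C column-wise:
  col α: 1·-2 + 1·2 + 3·0 + 1·0 = 0
  col β: 1·-2 + 1·0 + 3·0 + 1·2 = 0
  col γ: 1·0 + 1·0 + 3·-1 + 1·3 = 0
  col δ: 1·2 + 1·0 + 3·0 + 1·-2 = 0
  col ε: 1·1 + 1·2 + 3·-1 + 1·0 = 0
  col ζ: 1·2 + 1·-2 + 3·0 + 1·0 = 0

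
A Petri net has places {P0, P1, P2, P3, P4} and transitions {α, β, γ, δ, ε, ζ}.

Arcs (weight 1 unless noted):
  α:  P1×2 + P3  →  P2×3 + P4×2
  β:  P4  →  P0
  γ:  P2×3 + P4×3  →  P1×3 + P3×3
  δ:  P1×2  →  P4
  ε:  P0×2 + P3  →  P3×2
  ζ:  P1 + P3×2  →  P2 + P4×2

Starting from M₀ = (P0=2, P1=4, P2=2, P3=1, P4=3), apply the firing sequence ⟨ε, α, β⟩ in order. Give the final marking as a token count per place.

step 1: fire ε:  (P0=2, P1=4, P2=2, P3=1, P4=3) → (P0=0, P1=4, P2=2, P3=2, P4=3)
step 2: fire α:  (P0=0, P1=4, P2=2, P3=2, P4=3) → (P0=0, P1=2, P2=5, P3=1, P4=5)
step 3: fire β:  (P0=0, P1=2, P2=5, P3=1, P4=5) → (P0=1, P1=2, P2=5, P3=1, P4=4)

(P0=1, P1=2, P2=5, P3=1, P4=4)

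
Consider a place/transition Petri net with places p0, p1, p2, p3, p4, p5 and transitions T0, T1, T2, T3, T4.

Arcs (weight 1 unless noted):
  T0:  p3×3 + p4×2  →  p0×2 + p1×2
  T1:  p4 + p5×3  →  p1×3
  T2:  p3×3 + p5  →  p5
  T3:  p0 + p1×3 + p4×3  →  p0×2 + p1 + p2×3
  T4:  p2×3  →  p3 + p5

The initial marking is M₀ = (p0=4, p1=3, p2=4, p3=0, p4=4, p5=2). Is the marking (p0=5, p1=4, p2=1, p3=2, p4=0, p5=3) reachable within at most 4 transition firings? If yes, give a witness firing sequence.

depth 0: 1 marking
depth 1: 3 markings reached so far
depth 2: 5 markings reached so far
depth 3: 7 markings reached so far
depth 4: 8 markings reached so far
target is not among the 8 markings reachable within 4 steps

NO — not reachable within 4 firings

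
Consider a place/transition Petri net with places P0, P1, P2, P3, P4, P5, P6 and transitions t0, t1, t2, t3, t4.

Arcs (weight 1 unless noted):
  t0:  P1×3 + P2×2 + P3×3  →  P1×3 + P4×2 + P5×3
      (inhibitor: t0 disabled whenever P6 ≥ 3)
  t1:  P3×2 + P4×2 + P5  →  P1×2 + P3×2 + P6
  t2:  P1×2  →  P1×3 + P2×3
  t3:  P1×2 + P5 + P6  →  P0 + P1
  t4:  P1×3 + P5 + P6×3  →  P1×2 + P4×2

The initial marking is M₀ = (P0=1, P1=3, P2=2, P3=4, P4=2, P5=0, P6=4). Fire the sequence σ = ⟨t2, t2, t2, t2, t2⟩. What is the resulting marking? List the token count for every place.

(P0=1, P1=8, P2=17, P3=4, P4=2, P5=0, P6=4)

step 1: fire t2:  (P0=1, P1=3, P2=2, P3=4, P4=2, P5=0, P6=4) → (P0=1, P1=4, P2=5, P3=4, P4=2, P5=0, P6=4)
step 2: fire t2:  (P0=1, P1=4, P2=5, P3=4, P4=2, P5=0, P6=4) → (P0=1, P1=5, P2=8, P3=4, P4=2, P5=0, P6=4)
step 3: fire t2:  (P0=1, P1=5, P2=8, P3=4, P4=2, P5=0, P6=4) → (P0=1, P1=6, P2=11, P3=4, P4=2, P5=0, P6=4)
step 4: fire t2:  (P0=1, P1=6, P2=11, P3=4, P4=2, P5=0, P6=4) → (P0=1, P1=7, P2=14, P3=4, P4=2, P5=0, P6=4)
step 5: fire t2:  (P0=1, P1=7, P2=14, P3=4, P4=2, P5=0, P6=4) → (P0=1, P1=8, P2=17, P3=4, P4=2, P5=0, P6=4)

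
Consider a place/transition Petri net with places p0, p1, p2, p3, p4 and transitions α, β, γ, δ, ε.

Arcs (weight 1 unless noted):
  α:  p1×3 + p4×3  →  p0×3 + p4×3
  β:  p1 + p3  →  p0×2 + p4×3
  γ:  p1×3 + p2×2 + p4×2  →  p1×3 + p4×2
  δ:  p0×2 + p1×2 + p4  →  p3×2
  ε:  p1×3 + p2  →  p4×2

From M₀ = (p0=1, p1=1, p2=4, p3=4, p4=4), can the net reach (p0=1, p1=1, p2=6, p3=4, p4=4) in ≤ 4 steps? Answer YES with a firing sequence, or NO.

NO — not reachable within 4 firings

depth 0: 1 marking
depth 1: 2 markings reached so far
depth 2: 2 markings reached so far
(frontier empty at depth 2; search complete)
target is not among the 2 markings reachable within 4 steps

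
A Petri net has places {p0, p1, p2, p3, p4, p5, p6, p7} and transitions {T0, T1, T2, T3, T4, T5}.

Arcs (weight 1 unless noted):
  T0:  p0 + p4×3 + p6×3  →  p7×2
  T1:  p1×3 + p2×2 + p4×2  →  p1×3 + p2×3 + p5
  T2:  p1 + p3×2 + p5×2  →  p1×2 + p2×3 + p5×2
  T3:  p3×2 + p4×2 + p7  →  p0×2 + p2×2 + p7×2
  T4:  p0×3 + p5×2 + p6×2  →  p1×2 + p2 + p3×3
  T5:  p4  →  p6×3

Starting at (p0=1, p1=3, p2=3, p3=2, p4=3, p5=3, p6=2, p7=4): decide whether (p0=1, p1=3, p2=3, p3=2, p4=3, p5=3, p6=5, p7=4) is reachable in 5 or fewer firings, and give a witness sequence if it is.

NO — not reachable within 5 firings

depth 0: 1 marking
depth 1: 5 markings reached so far
depth 2: 11 markings reached so far
depth 3: 15 markings reached so far
depth 4: 16 markings reached so far
depth 5: 16 markings reached so far
(frontier empty at depth 5; search complete)
target is not among the 16 markings reachable within 5 steps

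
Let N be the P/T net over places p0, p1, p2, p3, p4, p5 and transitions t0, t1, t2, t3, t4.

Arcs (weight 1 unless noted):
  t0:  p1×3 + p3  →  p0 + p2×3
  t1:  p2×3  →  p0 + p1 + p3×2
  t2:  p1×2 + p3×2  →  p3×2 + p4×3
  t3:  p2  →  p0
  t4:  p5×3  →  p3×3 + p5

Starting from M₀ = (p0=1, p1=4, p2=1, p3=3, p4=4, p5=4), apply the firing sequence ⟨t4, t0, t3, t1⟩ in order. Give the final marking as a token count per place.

step 1: fire t4:  (p0=1, p1=4, p2=1, p3=3, p4=4, p5=4) → (p0=1, p1=4, p2=1, p3=6, p4=4, p5=2)
step 2: fire t0:  (p0=1, p1=4, p2=1, p3=6, p4=4, p5=2) → (p0=2, p1=1, p2=4, p3=5, p4=4, p5=2)
step 3: fire t3:  (p0=2, p1=1, p2=4, p3=5, p4=4, p5=2) → (p0=3, p1=1, p2=3, p3=5, p4=4, p5=2)
step 4: fire t1:  (p0=3, p1=1, p2=3, p3=5, p4=4, p5=2) → (p0=4, p1=2, p2=0, p3=7, p4=4, p5=2)

(p0=4, p1=2, p2=0, p3=7, p4=4, p5=2)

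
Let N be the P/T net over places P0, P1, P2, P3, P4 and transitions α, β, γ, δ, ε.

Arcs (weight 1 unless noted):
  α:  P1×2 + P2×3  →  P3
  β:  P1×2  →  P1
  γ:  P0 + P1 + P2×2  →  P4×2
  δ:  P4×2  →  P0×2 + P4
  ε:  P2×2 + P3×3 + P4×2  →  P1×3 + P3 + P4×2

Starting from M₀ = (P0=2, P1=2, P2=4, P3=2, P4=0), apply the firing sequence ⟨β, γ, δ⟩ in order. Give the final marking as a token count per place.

step 1: fire β:  (P0=2, P1=2, P2=4, P3=2, P4=0) → (P0=2, P1=1, P2=4, P3=2, P4=0)
step 2: fire γ:  (P0=2, P1=1, P2=4, P3=2, P4=0) → (P0=1, P1=0, P2=2, P3=2, P4=2)
step 3: fire δ:  (P0=1, P1=0, P2=2, P3=2, P4=2) → (P0=3, P1=0, P2=2, P3=2, P4=1)

(P0=3, P1=0, P2=2, P3=2, P4=1)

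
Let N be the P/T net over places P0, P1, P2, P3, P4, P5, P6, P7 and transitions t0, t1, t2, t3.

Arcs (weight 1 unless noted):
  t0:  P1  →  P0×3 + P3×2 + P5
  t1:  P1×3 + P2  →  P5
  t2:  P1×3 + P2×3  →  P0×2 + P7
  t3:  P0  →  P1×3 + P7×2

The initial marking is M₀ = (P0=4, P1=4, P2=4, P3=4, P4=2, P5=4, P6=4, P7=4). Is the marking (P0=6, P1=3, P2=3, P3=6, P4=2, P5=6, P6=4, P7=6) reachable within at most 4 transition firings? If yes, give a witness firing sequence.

YES — reachable via ⟨t0, t1, t3⟩ (3 firings)

step 1: fire t0:  (P0=4, P1=4, P2=4, P3=4, P4=2, P5=4, P6=4, P7=4) → (P0=7, P1=3, P2=4, P3=6, P4=2, P5=5, P6=4, P7=4)
step 2: fire t1:  (P0=7, P1=3, P2=4, P3=6, P4=2, P5=5, P6=4, P7=4) → (P0=7, P1=0, P2=3, P3=6, P4=2, P5=6, P6=4, P7=4)
step 3: fire t3:  (P0=7, P1=0, P2=3, P3=6, P4=2, P5=6, P6=4, P7=4) → (P0=6, P1=3, P2=3, P3=6, P4=2, P5=6, P6=4, P7=6)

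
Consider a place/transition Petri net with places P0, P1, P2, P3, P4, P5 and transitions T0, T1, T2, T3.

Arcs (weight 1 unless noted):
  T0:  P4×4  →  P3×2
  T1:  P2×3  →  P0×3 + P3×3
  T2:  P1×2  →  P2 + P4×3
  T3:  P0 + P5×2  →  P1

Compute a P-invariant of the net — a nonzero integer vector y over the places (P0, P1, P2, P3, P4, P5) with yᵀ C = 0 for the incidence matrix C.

Incidence matrix C (rows=places, cols=transitions):
       T0   T1   T2   T3
   P0   0    3    0   -1
   P1   0    0   -2    1
   P2   0   -3    1    0
   P3   2    3    0    0
   P4  -4    0    3    0
   P5   0    0    0   -2

Candidate y = [5, 5, 7, 2, 1, 0]; check y·C column-wise:
  col T0: 5·0 + 5·0 + 7·0 + 2·2 + 1·-4 = 0
  col T1: 5·3 + 5·0 + 7·-3 + 2·3 + 1·0 = 0
  col T2: 5·0 + 5·-2 + 7·1 + 2·0 + 1·3 = 0
  col T3: 5·-1 + 5·1 + 7·0 + 2·0 + 1·0 + 0·-2 = 0

y = (P0:5, P1:5, P2:7, P3:2, P4:1, P5:0)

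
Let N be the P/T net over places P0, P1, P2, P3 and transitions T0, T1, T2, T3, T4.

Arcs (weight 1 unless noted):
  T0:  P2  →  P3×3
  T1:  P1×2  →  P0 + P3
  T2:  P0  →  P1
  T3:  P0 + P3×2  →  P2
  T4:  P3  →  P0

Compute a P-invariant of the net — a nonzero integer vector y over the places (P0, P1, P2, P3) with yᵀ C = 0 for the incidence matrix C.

Incidence matrix C (rows=places, cols=transitions):
       T0   T1   T2   T3   T4
   P0   0    1   -1   -1    1
   P1   0   -2    1    0    0
   P2  -1    0    0    1    0
   P3   3    1    0   -2   -1

Candidate y = [1, 1, 3, 1]; check y·C column-wise:
  col T0: 1·0 + 1·0 + 3·-1 + 1·3 = 0
  col T1: 1·1 + 1·-2 + 3·0 + 1·1 = 0
  col T2: 1·-1 + 1·1 + 3·0 + 1·0 = 0
  col T3: 1·-1 + 1·0 + 3·1 + 1·-2 = 0
  col T4: 1·1 + 1·0 + 3·0 + 1·-1 = 0

y = (P0:1, P1:1, P2:3, P3:1)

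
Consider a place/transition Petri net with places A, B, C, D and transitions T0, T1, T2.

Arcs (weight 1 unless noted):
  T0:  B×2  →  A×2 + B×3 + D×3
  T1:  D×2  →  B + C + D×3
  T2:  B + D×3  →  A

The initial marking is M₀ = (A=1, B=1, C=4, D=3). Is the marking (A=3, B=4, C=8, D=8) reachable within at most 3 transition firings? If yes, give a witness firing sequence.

depth 0: 1 marking
depth 1: 3 markings reached so far
depth 2: 6 markings reached so far
depth 3: 11 markings reached so far
target is not among the 11 markings reachable within 3 steps

NO — not reachable within 3 firings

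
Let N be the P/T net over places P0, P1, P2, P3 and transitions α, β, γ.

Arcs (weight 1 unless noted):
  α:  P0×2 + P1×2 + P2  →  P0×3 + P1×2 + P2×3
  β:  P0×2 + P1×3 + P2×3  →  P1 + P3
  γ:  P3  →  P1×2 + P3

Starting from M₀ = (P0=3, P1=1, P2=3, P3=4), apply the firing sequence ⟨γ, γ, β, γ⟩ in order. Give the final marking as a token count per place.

(P0=1, P1=5, P2=0, P3=5)

step 1: fire γ:  (P0=3, P1=1, P2=3, P3=4) → (P0=3, P1=3, P2=3, P3=4)
step 2: fire γ:  (P0=3, P1=3, P2=3, P3=4) → (P0=3, P1=5, P2=3, P3=4)
step 3: fire β:  (P0=3, P1=5, P2=3, P3=4) → (P0=1, P1=3, P2=0, P3=5)
step 4: fire γ:  (P0=1, P1=3, P2=0, P3=5) → (P0=1, P1=5, P2=0, P3=5)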